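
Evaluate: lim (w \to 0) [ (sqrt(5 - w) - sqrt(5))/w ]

-√(5)/10

Substitution gives 0/0. Multiply numerator and denominator by the conjugate √(5 - w) + √5.
The numerator becomes (5 - w) − 5 = -w, so the expression simplifies to -1/(√(5 - w) + √5).
Letting w → 0 gives -1/(2√5) = -√(5)/10.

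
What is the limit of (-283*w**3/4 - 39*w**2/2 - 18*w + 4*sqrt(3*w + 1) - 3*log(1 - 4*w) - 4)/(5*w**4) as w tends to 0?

5739/160

Substitution gives 0/0; apply L'Hôpital's rule 4 times.
After differentiating numerator and denominator 4 times the quotient is (4608/(4*w - 1)^4 - 1215/(4*(3*w + 1)^(7/2)))/(120); at w = 0 this is 5739/160.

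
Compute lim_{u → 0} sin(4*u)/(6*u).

2/3

Substitution gives 0/0.
Write it as (4/6)·sin(4u)/(4u); since sin(θ)/θ → 1, the limit is 2/3.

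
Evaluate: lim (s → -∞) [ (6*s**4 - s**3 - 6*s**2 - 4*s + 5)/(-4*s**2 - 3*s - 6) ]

The numerator has higher degree (4 > 2); the quotient behaves like (6/(-4))·s^2 for large |s|.
As s → −∞ this diverges to -∞.

-∞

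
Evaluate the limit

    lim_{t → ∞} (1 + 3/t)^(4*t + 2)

Let L be the limit and take ln: ln L = lim (4t + 2)·ln(1 + 3/t) = lim (4t + 2)·(3/t + O(1/t²)) = 12.
Hence L = e^(12).

e^(12)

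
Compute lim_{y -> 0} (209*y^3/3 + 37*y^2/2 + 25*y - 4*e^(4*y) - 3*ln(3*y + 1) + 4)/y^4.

Substitution gives 0/0; apply L'Hôpital's rule 4 times.
After differentiating numerator and denominator 4 times the quotient is (-1024*e^(4*y) + 1458/(3*y + 1)^4)/(24); at y = 0 this is 217/12.

217/12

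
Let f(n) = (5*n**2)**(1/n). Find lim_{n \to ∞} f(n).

Base → ∞ and exponent → 0: an ∞^0 form.
Take logs: (1/n)·ln(5·n^2) = (ln 5 + 2·ln n)/n → 0.
So the limit is e^0 = 1.

1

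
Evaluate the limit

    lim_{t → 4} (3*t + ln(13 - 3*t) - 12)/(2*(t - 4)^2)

-9/4

Direct substitution gives 0/0.
Apply L'Hôpital: lim (3 - 3/(13 - 3*t))/(4*t - 16), still 0/0.
After 2 applications of L'Hôpital's rule the quotient is (-9/(13 - 3*t)^2)/(4); substituting t = 4 gives -9/4.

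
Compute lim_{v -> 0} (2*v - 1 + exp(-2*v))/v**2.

Direct substitution gives 0/0.
Apply L'Hôpital: lim (2 - 2*e^(-2*v))/(2*v), still 0/0.
After 2 applications of L'Hôpital's rule the quotient is (4*e^(-2*v))/(2); substituting v = 0 gives 2.

2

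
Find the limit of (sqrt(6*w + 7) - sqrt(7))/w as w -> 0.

Substitution gives 0/0. Multiply numerator and denominator by the conjugate √(7 + 6w) + √7.
The numerator becomes (7 + 6w) − 7 = 6w, so the expression simplifies to 6/(√(7 + 6w) + √7).
Letting w → 0 gives 6/(2√7) = 3*√(7)/7.

3*√(7)/7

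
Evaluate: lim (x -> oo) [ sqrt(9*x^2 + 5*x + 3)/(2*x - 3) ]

3/2

For large |x|, √(9*x^2 + 5*x + 3) ≈ √9·|x| and the denominator ≈ 2x.
Since x → +∞, |x| = x, giving √9/(2) = 3/2.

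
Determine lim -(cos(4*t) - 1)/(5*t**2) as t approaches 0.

8/5

Direct substitution gives 0/0.
Apply L'Hôpital: lim (-4*sin(4*t))/(-10*t), still 0/0.
After 2 applications of L'Hôpital's rule the quotient is (-16*cos(4*t))/(-10); substituting t = 0 gives 8/5.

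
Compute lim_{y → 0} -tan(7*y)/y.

-7

Substitution gives 0/0.
Since tan(u)/u → 1 as u → 0, tan(7y)/(7y) → 1 and the limit is 7/(-1) = -7.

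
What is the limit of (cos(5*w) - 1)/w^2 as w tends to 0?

Direct substitution gives 0/0.
Apply L'Hôpital: lim (-5*sin(5*w))/(2*w), still 0/0.
After 2 applications of L'Hôpital's rule the quotient is (-25*cos(5*w))/(2); substituting w = 0 gives -25/2.

-25/2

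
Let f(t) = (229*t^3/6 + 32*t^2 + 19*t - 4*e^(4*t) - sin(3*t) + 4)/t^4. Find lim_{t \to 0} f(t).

-128/3

Substitution gives 0/0 (the numerator vanishes to order 4).
Expand each term to order t^4: the coefficient of t^4 in −sin(3t) is 0 and in -4·e^(4t) is -128/3.
Lower-order terms cancel with the polynomial part, so the numerator is (-128/3)·t^4 + o(t^4), and the limit is (-128/3)/(1) = -128/3.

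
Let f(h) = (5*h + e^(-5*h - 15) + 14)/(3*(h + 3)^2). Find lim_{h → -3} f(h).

Direct substitution gives 0/0.
Apply L'Hôpital: lim (5 - 5*e^(-5*h - 15))/(6*h + 18), still 0/0.
After 2 applications of L'Hôpital's rule the quotient is (25*e^(-5*h - 15))/(6); substituting h = -3 gives 25/6.

25/6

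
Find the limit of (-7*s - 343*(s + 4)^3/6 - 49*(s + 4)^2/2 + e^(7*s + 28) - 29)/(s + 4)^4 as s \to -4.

Direct substitution gives 0/0.
Apply L'Hôpital: lim (-49*s - 343*(s + 4)^2/2 + 7*e^(7*s + 28) - 203)/(4*(s + 4)^3), still 0/0.
Apply L'Hôpital: lim (-343*s + 49*e^(7*s + 28) - 1421)/(12*(s + 4)^2), still 0/0.
Apply L'Hôpital: lim (343*e^(7*s + 28) - 343)/(24*s + 96), still 0/0.
After 4 applications of L'Hôpital's rule the quotient is (2401*e^(7*s + 28))/(24); substituting s = -4 gives 2401/24.

2401/24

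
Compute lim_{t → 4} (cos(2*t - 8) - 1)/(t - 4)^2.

Direct substitution gives 0/0.
Apply L'Hôpital: lim (-2*sin(2*t - 8))/(2*t - 8), still 0/0.
After 2 applications of L'Hôpital's rule the quotient is (-4*cos(2*t - 8))/(2); substituting t = 4 gives -2.

-2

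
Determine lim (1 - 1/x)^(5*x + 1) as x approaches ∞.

e^(-5)

Let L be the limit and take ln: ln L = lim (5x + 1)·ln(1 - 1/x) = lim (5x + 1)·(-1/x + O(1/x²)) = -5.
Hence L = e^(-5).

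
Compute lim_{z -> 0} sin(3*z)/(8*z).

Substitution gives 0/0.
Write it as (3/8)·sin(3z)/(3z); since sin(u)/u → 1, the limit is 3/8.

3/8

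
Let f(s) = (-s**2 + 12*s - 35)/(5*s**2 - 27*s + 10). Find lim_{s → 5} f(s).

Direct substitution gives 0/0, so factor. Both numerator and denominator have (s - 5) as a factor.
After cancelling, the expression reduces to (7 - s)/(5*s - 2).
Substituting s = 5 gives 2/23.

2/23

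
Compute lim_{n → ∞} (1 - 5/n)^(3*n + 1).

e^(-15)

Write it as [(1 - 5/n)^n]^(3) · (1 - 5/n)^(1). The bracketed term tends to e^(-5) and the second factor to 1, so the limit is e^(-15).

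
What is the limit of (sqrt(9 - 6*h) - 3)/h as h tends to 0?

-1

A 0/0 form; rationalise with √(9 - 6h) + √9. This collapses the numerator to -6h, leaving -6/(√(9 - 6h) + √9) → -6/(2√9) = -1.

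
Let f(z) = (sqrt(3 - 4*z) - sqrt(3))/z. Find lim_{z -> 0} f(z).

Substitution gives 0/0. Multiply numerator and denominator by the conjugate √(3 - 4z) + √3.
The numerator becomes (3 - 4z) − 3 = -4z, so the expression simplifies to -4/(√(3 - 4z) + √3).
Letting z → 0 gives -4/(2√3) = -2*√(3)/3.

-2*√(3)/3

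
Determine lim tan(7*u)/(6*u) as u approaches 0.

Substitution gives 0/0.
Since tan(θ)/θ → 1 as θ → 0, tan(7u)/(7u) → 1 and the limit is 7/6.

7/6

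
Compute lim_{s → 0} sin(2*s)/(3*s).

Substitution gives 0/0.
Write it as (2/3)·sin(2s)/(2s); since sin(u)/u → 1, the limit is 2/3.

2/3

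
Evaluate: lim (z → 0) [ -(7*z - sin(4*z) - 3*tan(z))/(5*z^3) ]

Substitution gives 0/0; apply L'Hôpital's rule 3 times.
After differentiating numerator and denominator 3 times the quotient is (64*cos(4*z) - 18*tan(z)^4 - 24*tan(z)^2 - 6)/(-30); at z = 0 this is -29/15.

-29/15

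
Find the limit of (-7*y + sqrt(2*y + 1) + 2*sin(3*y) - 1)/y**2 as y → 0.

-1/2

Substitution gives 0/0; apply L'Hôpital's rule 2 times.
After differentiating numerator and denominator 2 times the quotient is (-18*sin(3*y) - 1/(2*y + 1)^(3/2))/(2); at y = 0 this is -1/2.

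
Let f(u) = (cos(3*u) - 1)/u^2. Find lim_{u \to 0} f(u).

Direct substitution gives 0/0.
Apply L'Hôpital: lim (-3*sin(3*u))/(2*u), still 0/0.
After 2 applications of L'Hôpital's rule the quotient is (-9*cos(3*u))/(2); substituting u = 0 gives -9/2.

-9/2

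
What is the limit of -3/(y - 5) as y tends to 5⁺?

-∞

As y → 5⁺, (y - 5) → 0⁺, so (y - 5)^1 → 0⁺ and -3/(y - 5)^1 → -∞.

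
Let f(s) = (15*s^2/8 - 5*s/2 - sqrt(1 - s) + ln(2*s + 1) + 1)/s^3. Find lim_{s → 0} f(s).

Substitution gives 0/0; apply L'Hôpital's rule 3 times.
After differentiating numerator and denominator 3 times the quotient is (16/(2*s + 1)^3 + 3/(8*(1 - s)^(5/2)))/(6); at s = 0 this is 131/48.

131/48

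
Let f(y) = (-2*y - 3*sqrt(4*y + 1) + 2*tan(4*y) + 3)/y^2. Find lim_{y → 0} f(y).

Substitution gives 0/0; apply L'Hôpital's rule 2 times.
After differentiating numerator and denominator 2 times the quotient is (64*tan(4*y)/cos(4*y)^2 + 12/(4*y + 1)^(3/2))/(2); at y = 0 this is 6.

6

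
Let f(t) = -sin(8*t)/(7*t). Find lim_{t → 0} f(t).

Substitution gives 0/0.
Write it as (8/(-7))·sin(8t)/(8t); since sin(u)/u → 1, the limit is -8/7.

-8/7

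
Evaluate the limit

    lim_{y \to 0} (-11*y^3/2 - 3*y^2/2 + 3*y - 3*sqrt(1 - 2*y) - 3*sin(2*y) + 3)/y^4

Substitution gives 0/0; apply L'Hôpital's rule 4 times.
After differentiating numerator and denominator 4 times the quotient is (-48*sin(2*y) + 45/(1 - 2*y)^(7/2))/(24); at y = 0 this is 15/8.

15/8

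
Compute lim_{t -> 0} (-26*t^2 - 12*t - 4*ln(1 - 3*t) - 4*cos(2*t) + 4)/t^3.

36

Substitution gives 0/0; apply L'Hôpital's rule 3 times.
After differentiating numerator and denominator 3 times the quotient is (-32*sin(2*t) - 216/(3*t - 1)^3)/(6); at t = 0 this is 36.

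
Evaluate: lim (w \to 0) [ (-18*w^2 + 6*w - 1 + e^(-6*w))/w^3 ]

-36

Direct substitution gives 0/0.
Apply L'Hôpital: lim (-36*w + 6 - 6*e^(-6*w))/(3*w^2), still 0/0.
Apply L'Hôpital: lim (-36 + 36*e^(-6*w))/(6*w), still 0/0.
After 3 applications of L'Hôpital's rule the quotient is (-216*e^(-6*w))/(6); substituting w = 0 gives -36.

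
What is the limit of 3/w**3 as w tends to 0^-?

As w → 0⁻, (w) → 0⁻, so (w)^3 → 0⁻ and 3/(w)^3 → -∞.

-∞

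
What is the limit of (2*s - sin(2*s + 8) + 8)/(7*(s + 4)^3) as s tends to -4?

Direct substitution gives 0/0.
Apply L'Hôpital: lim (2 - 2*cos(2*s + 8))/(21*(s + 4)^2), still 0/0.
Apply L'Hôpital: lim (4*sin(2*s + 8))/(42*s + 168), still 0/0.
After 3 applications of L'Hôpital's rule the quotient is (8*cos(2*s + 8))/(42); substituting s = -4 gives 4/21.

4/21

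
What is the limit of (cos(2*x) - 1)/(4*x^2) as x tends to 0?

-1/2

Direct substitution gives 0/0.
Apply L'Hôpital: lim (-2*sin(2*x))/(8*x), still 0/0.
After 2 applications of L'Hôpital's rule the quotient is (-4*cos(2*x))/(8); substituting x = 0 gives -1/2.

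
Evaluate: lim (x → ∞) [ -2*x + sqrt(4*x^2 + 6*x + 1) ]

3/2

An ∞ − ∞ form. Rationalising with the conjugate, the difference becomes (6x + 1) / (√(4*x^2 + 6*x + 1) + 2x).
For large x the denominator behaves like 2·2x, so the quotient tends to 6/4 = 3/2.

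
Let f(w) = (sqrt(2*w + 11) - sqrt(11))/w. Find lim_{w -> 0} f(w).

Substitution gives 0/0. Multiply numerator and denominator by the conjugate √(11 + 2w) + √11.
The numerator becomes (11 + 2w) − 11 = 2w, so the expression simplifies to 2/(√(11 + 2w) + √11).
Letting w → 0 gives 2/(2√11) = √(11)/11.

√(11)/11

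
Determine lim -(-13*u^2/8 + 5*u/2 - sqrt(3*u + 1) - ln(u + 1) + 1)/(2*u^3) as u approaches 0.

Substitution gives 0/0 (the numerator vanishes to order 3).
Expand each term to order u^3: the coefficient of u^3 in −ln(1 + u) is -1/3 and in −√(1 + 3u) is -27/16.
Lower-order terms cancel with the polynomial part, so the numerator is (-97/48)·u^3 + o(u^3), and the limit is (-97/48)/(-2) = 97/96.

97/96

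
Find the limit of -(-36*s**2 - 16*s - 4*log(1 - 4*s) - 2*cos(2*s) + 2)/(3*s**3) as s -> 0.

-256/9

Substitution gives 0/0 (the numerator vanishes to order 3).
Expand each term to order s^3: the coefficient of s^3 in -2·cos(2s) is 0 and in -4·ln(1 - 4s) is 256/3.
Lower-order terms cancel with the polynomial part, so the numerator is (256/3)·s^3 + o(s^3), and the limit is (256/3)/(-3) = -256/9.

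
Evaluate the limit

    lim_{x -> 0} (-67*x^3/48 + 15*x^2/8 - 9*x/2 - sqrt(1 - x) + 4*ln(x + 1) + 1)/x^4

-123/128

Substitution gives 0/0; apply L'Hôpital's rule 4 times.
After differentiating numerator and denominator 4 times the quotient is (-24/(x + 1)^4 + 15/(16*(1 - x)^(7/2)))/(24); at x = 0 this is -123/128.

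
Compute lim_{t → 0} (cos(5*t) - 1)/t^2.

-25/2

Direct substitution gives 0/0.
Apply L'Hôpital: lim (-5*sin(5*t))/(2*t), still 0/0.
After 2 applications of L'Hôpital's rule the quotient is (-25*cos(5*t))/(2); substituting t = 0 gives -25/2.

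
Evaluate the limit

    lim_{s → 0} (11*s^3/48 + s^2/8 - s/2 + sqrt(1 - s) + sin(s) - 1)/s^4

-5/128

Substitution gives 0/0 (the numerator vanishes to order 4).
Expand each term to order s^4: the coefficient of s^4 in √(1 - s) is -5/128 and in sin(s) is 0.
Lower-order terms cancel with the polynomial part, so the numerator is (-5/128)·s^4 + o(s^4), and the limit is (-5/128)/(1) = -5/128.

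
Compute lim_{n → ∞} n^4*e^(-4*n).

Write as n^4/e^{4n}, an ∞/∞ form.
Exponential growth dominates any polynomial, so repeated L'Hôpital (or the standard result) gives 0.

0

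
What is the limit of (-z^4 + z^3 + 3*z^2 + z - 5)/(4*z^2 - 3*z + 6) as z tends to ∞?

The numerator has higher degree (4 > 2); the quotient behaves like (-1/(4))·z^2 for large |z|.
As z → +∞ this diverges to -∞.

-∞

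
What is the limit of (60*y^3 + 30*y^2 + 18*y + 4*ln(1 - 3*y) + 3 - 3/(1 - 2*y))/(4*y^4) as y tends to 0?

-129/4

Substitution gives 0/0; apply L'Hôpital's rule 4 times.
After differentiating numerator and denominator 4 times the quotient is (-1944/(3*y - 1)^4 + 1152/(2*y - 1)^5)/(96); at y = 0 this is -129/4.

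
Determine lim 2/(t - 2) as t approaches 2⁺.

As t → 2⁺, (t - 2) → 0⁺, so (t - 2)^1 → 0⁺ and 2/(t - 2)^1 → ∞.

∞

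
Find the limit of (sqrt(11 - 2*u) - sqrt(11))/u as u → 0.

Substitution gives 0/0. Multiply numerator and denominator by the conjugate √(11 - 2u) + √11.
The numerator becomes (11 - 2u) − 11 = -2u, so the expression simplifies to -2/(√(11 - 2u) + √11).
Letting u → 0 gives -2/(2√11) = -√(11)/11.

-√(11)/11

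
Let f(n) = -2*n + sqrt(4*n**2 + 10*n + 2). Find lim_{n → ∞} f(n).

An ∞ − ∞ form. Rationalising with the conjugate, the difference becomes (10n + 2) / (√(4*n^2 + 10*n + 2) + 2n).
For large n the denominator behaves like 2·2n, so the quotient tends to 10/4 = 5/2.

5/2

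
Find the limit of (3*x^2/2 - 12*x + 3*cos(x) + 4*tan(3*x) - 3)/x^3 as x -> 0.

Substitution gives 0/0; apply L'Hôpital's rule 3 times.
After differentiating numerator and denominator 3 times the quotient is (3*sin(x) + 648*tan(3*x)^4 + 864*tan(3*x)^2 + 216)/(6); at x = 0 this is 36.

36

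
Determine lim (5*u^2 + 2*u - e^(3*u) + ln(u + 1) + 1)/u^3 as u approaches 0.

Substitution gives 0/0 (the numerator vanishes to order 3).
Expand each term to order u^3: the coefficient of u^3 in ln(1 + u) is 1/3 and in −e^(3u) is -9/2.
Lower-order terms cancel with the polynomial part, so the numerator is (-25/6)·u^3 + o(u^3), and the limit is (-25/6)/(1) = -25/6.

-25/6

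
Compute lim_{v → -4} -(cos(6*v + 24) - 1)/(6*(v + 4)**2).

Direct substitution gives 0/0.
Apply L'Hôpital: lim (-6*sin(6*v + 24))/(-12*v - 48), still 0/0.
After 2 applications of L'Hôpital's rule the quotient is (-36*cos(6*v + 24))/(-12); substituting v = -4 gives 3.

3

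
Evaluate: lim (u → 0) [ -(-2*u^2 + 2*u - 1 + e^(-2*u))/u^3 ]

4/3

Direct substitution gives 0/0.
Apply L'Hôpital: lim (-4*u + 2 - 2*e^(-2*u))/(-3*u^2), still 0/0.
Apply L'Hôpital: lim (-4 + 4*e^(-2*u))/(-6*u), still 0/0.
After 3 applications of L'Hôpital's rule the quotient is (-8*e^(-2*u))/(-6); substituting u = 0 gives 4/3.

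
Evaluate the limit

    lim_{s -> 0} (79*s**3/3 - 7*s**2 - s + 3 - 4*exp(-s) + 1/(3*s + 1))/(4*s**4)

Substitution gives 0/0; apply L'Hôpital's rule 4 times.
After differentiating numerator and denominator 4 times the quotient is (-4*e^(-s) + 1944/(3*s + 1)^5)/(96); at s = 0 this is 485/24.

485/24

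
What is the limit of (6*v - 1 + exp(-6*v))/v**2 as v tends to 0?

Direct substitution gives 0/0.
Apply L'Hôpital: lim (6 - 6*e^(-6*v))/(2*v), still 0/0.
After 2 applications of L'Hôpital's rule the quotient is (36*e^(-6*v))/(2); substituting v = 0 gives 18.

18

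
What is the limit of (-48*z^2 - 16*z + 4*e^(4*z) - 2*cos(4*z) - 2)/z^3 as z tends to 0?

128/3

Substitution gives 0/0; apply L'Hôpital's rule 3 times.
After differentiating numerator and denominator 3 times the quotient is (256*e^(4*z) - 128*sin(4*z))/(6); at z = 0 this is 128/3.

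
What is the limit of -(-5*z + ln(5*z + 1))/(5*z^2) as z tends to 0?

5/2

Direct substitution gives 0/0.
Apply L'Hôpital: lim (-5 + 5/(5*z + 1))/(-10*z), still 0/0.
After 2 applications of L'Hôpital's rule the quotient is (-25/(5*z + 1)^2)/(-10); substituting z = 0 gives 5/2.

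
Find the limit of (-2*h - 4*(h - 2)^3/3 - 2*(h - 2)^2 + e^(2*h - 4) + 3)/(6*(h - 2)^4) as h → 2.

1/9

Direct substitution gives 0/0.
Apply L'Hôpital: lim (-4*h - 4*(h - 2)^2 + 2*e^(2*h - 4) + 6)/(24*(h - 2)^3), still 0/0.
Apply L'Hôpital: lim (-8*h + 4*e^(2*h - 4) + 12)/(72*(h - 2)^2), still 0/0.
Apply L'Hôpital: lim (8*e^(2*h - 4) - 8)/(144*h - 288), still 0/0.
After 4 applications of L'Hôpital's rule the quotient is (16*e^(2*h - 4))/(144); substituting h = 2 gives 1/9.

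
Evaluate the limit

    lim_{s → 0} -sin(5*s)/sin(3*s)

Substitution gives 0/0.
Divide numerator and denominator by s: sin(5s)/s → 5 and sin(3s)/s → 3, so the limit is -1·5/3 = -5/3.

-5/3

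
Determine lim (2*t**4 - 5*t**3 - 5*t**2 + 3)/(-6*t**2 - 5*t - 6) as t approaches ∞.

The numerator has higher degree (4 > 2); the quotient behaves like (2/(-6))·t^2 for large |t|.
As t → +∞ this diverges to -∞.

-∞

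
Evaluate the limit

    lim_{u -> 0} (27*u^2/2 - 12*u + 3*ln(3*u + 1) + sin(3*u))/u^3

45/2

Substitution gives 0/0; apply L'Hôpital's rule 3 times.
After differentiating numerator and denominator 3 times the quotient is (-27*cos(3*u) + 162/(3*u + 1)^3)/(6); at u = 0 this is 45/2.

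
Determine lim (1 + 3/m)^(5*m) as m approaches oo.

Write it as [(1 + 3/m)^m]^(5) · (1 + 3/m)^(0). The bracketed term tends to e^(3) and the second factor to 1, so the limit is e^(15).

e^(15)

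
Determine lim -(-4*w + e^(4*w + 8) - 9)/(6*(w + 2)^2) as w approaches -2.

Direct substitution gives 0/0.
Apply L'Hôpital: lim (4*e^(4*w + 8) - 4)/(-12*w - 24), still 0/0.
After 2 applications of L'Hôpital's rule the quotient is (16*e^(4*w + 8))/(-12); substituting w = -2 gives -4/3.

-4/3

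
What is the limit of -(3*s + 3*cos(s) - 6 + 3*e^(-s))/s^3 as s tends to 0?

1/2

Substitution gives 0/0 (the numerator vanishes to order 3).
Expand each term to order s^3: the coefficient of s^3 in 3·cos(s) is 0 and in 3·e^(-s) is -1/2.
Lower-order terms cancel with the polynomial part, so the numerator is (-1/2)·s^3 + o(s^3), and the limit is (-1/2)/(-1) = 1/2.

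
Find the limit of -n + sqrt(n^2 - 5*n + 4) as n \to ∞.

-5/2

This has the form ∞ − ∞. Multiply and divide by the conjugate √(n^2 - 5*n + 4) + n.
That gives (-5n + 4) / (√(n^2 - 5*n + 4) + n).
Divide numerator and denominator by n: the limit is -5/(2·1) = -5/2.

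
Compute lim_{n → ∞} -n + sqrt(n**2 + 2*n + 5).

An ∞ − ∞ form. Rationalising with the conjugate, the difference becomes (2n + 5) / (√(n^2 + 2*n + 5) + n).
For large n the denominator behaves like 2·n, so the quotient tends to 2/2 = 1.

1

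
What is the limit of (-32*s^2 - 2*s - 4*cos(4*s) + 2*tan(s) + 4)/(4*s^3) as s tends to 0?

Substitution gives 0/0 (the numerator vanishes to order 3).
Expand each term to order s^3: the coefficient of s^3 in 2·tan(s) is 2/3 and in -4·cos(4s) is 0.
Lower-order terms cancel with the polynomial part, so the numerator is (2/3)·s^3 + o(s^3), and the limit is (2/3)/(4) = 1/6.

1/6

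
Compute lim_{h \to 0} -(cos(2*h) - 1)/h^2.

2

Direct substitution gives 0/0.
Apply L'Hôpital: lim (-2*sin(2*h))/(-2*h), still 0/0.
After 2 applications of L'Hôpital's rule the quotient is (-4*cos(2*h))/(-2); substituting h = 0 gives 2.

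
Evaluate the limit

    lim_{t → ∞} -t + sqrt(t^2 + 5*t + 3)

This has the form ∞ − ∞. Multiply and divide by the conjugate √(t^2 + 5*t + 3) + t.
That gives (5t + 3) / (√(t^2 + 5*t + 3) + t).
Divide numerator and denominator by t: the limit is 5/(2·1) = 5/2.

5/2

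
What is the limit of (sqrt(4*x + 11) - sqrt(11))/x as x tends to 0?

2*√(11)/11

Substitution gives 0/0. Multiply numerator and denominator by the conjugate √(11 + 4x) + √11.
The numerator becomes (11 + 4x) − 11 = 4x, so the expression simplifies to 4/(√(11 + 4x) + √11).
Letting x → 0 gives 4/(2√11) = 2*√(11)/11.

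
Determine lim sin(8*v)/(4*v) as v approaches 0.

Substitution gives 0/0.
Write it as (8/4)·sin(8v)/(8v); since sin(u)/u → 1, the limit is 2.

2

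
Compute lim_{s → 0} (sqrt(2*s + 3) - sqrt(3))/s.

Substitution gives 0/0. Multiply numerator and denominator by the conjugate √(3 + 2s) + √3.
The numerator becomes (3 + 2s) − 3 = 2s, so the expression simplifies to 2/(√(3 + 2s) + √3).
Letting s → 0 gives 2/(2√3) = √(3)/3.

√(3)/3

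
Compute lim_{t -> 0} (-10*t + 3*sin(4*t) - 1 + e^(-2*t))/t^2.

2

Substitution gives 0/0; apply L'Hôpital's rule 2 times.
After differentiating numerator and denominator 2 times the quotient is (-48*sin(4*t) + 4*e^(-2*t))/(2); at t = 0 this is 2.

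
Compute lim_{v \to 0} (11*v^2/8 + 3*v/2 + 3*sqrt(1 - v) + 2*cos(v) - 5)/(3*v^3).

-1/16

Substitution gives 0/0; apply L'Hôpital's rule 3 times.
After differentiating numerator and denominator 3 times the quotient is (2*sin(v) - 9/(8*(1 - v)^(5/2)))/(18); at v = 0 this is -1/16.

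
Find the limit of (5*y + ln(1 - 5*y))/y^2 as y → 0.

-25/2

Direct substitution gives 0/0.
Apply L'Hôpital: lim (5 - 5/(1 - 5*y))/(2*y), still 0/0.
After 2 applications of L'Hôpital's rule the quotient is (-25/(1 - 5*y)^2)/(2); substituting y = 0 gives -25/2.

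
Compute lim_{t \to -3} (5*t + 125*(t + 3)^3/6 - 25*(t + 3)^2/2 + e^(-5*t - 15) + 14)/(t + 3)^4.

625/24

Direct substitution gives 0/0.
Apply L'Hôpital: lim (-25*t + 125*(t + 3)^2/2 - 5*e^(-5*t - 15) - 70)/(4*(t + 3)^3), still 0/0.
Apply L'Hôpital: lim (125*t + 25*e^(-5*t - 15) + 350)/(12*(t + 3)^2), still 0/0.
Apply L'Hôpital: lim (125 - 125*e^(-5*t - 15))/(24*t + 72), still 0/0.
After 4 applications of L'Hôpital's rule the quotient is (625*e^(-5*t - 15))/(24); substituting t = -3 gives 625/24.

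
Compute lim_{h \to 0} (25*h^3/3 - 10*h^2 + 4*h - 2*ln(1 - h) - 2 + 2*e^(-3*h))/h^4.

Substitution gives 0/0; apply L'Hôpital's rule 4 times.
After differentiating numerator and denominator 4 times the quotient is (162*e^(-3*h) + 12/(h - 1)^4)/(24); at h = 0 this is 29/4.

29/4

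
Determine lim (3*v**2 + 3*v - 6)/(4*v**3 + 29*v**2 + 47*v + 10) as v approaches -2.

Direct substitution gives 0/0, so factor. Both numerator and denominator have (v + 2) as a factor.
After cancelling, the expression reduces to (3*v - 3)/(4*v^2 + 21*v + 5).
Substituting v = -2 gives 3/7.

3/7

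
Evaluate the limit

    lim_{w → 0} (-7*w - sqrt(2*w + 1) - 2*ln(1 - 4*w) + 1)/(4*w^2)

Substitution gives 0/0; apply L'Hôpital's rule 2 times.
After differentiating numerator and denominator 2 times the quotient is (32/(4*w - 1)^2 + (2*w + 1)^(-3/2))/(8); at w = 0 this is 33/8.

33/8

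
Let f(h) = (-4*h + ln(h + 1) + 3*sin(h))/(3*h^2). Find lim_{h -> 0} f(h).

Substitution gives 0/0; apply L'Hôpital's rule 2 times.
After differentiating numerator and denominator 2 times the quotient is (-3*sin(h) - 1/(h + 1)^2)/(6); at h = 0 this is -1/6.

-1/6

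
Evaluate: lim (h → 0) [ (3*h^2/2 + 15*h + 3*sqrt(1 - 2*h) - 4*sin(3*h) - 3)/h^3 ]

33/2

Substitution gives 0/0; apply L'Hôpital's rule 3 times.
After differentiating numerator and denominator 3 times the quotient is (108*cos(3*h) - 9/(1 - 2*h)^(5/2))/(6); at h = 0 this is 33/2.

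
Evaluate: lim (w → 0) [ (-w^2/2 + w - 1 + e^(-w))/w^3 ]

-1/6

Direct substitution gives 0/0.
Apply L'Hôpital: lim (-w + 1 - e^(-w))/(3*w^2), still 0/0.
Apply L'Hôpital: lim (-1 + e^(-w))/(6*w), still 0/0.
After 3 applications of L'Hôpital's rule the quotient is (-e^(-w))/(6); substituting w = 0 gives -1/6.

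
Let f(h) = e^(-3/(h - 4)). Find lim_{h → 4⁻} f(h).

As h → 4⁻, -3/(h - 4) → +∞, so e^(-3/(h - 4)) → ∞.

∞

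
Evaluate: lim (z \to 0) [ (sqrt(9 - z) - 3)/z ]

Substitution gives 0/0. Multiply numerator and denominator by the conjugate √(9 - z) + √9.
The numerator becomes (9 - z) − 9 = -z, so the expression simplifies to -1/(√(9 - z) + √9).
Letting z → 0 gives -1/(2√9) = -1/6.

-1/6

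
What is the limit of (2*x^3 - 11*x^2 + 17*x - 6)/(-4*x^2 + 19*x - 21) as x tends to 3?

-1

At x = 3 both the top and bottom vanish — a removable singularity. Factoring out (x - 3) from each leaves (2*x^2 - 5*x + 2)/(7 - 4*x), which at x = 3 equals -1.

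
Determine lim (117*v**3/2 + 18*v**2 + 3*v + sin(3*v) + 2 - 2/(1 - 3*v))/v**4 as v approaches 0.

-162

Substitution gives 0/0; apply L'Hôpital's rule 4 times.
After differentiating numerator and denominator 4 times the quotient is (81*sin(3*v) + 3888/(3*v - 1)^5)/(24); at v = 0 this is -162.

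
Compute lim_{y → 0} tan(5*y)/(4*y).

5/4

Substitution gives 0/0.
Since tan(u)/u → 1 as u → 0, tan(5y)/(5y) → 1 and the limit is 5/4.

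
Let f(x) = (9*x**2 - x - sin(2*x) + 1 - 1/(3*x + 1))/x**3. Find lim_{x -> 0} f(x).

Substitution gives 0/0; apply L'Hôpital's rule 3 times.
After differentiating numerator and denominator 3 times the quotient is (8*cos(2*x) + 162/(3*x + 1)^4)/(6); at x = 0 this is 85/3.

85/3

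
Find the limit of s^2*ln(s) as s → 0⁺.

0

This is a 0·(−∞) form. Rewrite as 1·ln(s) / s^(−2) and apply L'Hôpital:
the derivative quotient is 1·(1/s) / (−2·s^(−3)) = (-1/2)·s^2 → 0.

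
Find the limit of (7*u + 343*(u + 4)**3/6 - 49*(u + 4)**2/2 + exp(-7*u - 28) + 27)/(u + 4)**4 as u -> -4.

Direct substitution gives 0/0.
Apply L'Hôpital: lim (-49*u + 343*(u + 4)^2/2 - 7*e^(-7*u - 28) - 189)/(4*(u + 4)^3), still 0/0.
Apply L'Hôpital: lim (343*u + 49*e^(-7*u - 28) + 1323)/(12*(u + 4)^2), still 0/0.
Apply L'Hôpital: lim (343 - 343*e^(-7*u - 28))/(24*u + 96), still 0/0.
After 4 applications of L'Hôpital's rule the quotient is (2401*e^(-7*u - 28))/(24); substituting u = -4 gives 2401/24.

2401/24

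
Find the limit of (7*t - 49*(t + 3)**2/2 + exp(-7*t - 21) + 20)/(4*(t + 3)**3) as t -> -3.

-343/24

Direct substitution gives 0/0.
Apply L'Hôpital: lim (-49*t - 7*e^(-7*t - 21) - 140)/(12*(t + 3)^2), still 0/0.
Apply L'Hôpital: lim (49*e^(-7*t - 21) - 49)/(24*t + 72), still 0/0.
After 3 applications of L'Hôpital's rule the quotient is (-343*e^(-7*t - 21))/(24); substituting t = -3 gives -343/24.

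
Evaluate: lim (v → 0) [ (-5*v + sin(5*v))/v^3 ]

-125/6

Direct substitution gives 0/0.
Apply L'Hôpital: lim (5*cos(5*v) - 5)/(3*v^2), still 0/0.
Apply L'Hôpital: lim (-25*sin(5*v))/(6*v), still 0/0.
After 3 applications of L'Hôpital's rule the quotient is (-125*cos(5*v))/(6); substituting v = 0 gives -125/6.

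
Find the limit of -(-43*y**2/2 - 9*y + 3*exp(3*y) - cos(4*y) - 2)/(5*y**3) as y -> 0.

-27/10

Substitution gives 0/0; apply L'Hôpital's rule 3 times.
After differentiating numerator and denominator 3 times the quotient is (81*e^(3*y) - 64*sin(4*y))/(-30); at y = 0 this is -27/10.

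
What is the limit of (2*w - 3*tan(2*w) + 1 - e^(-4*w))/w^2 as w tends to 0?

Substitution gives 0/0 (the numerator vanishes to order 2).
Expand each term to order w^2: the coefficient of w^2 in -3·tan(2w) is 0 and in −e^(-4w) is -8.
Lower-order terms cancel with the polynomial part, so the numerator is (-8)·w^2 + o(w^2), and the limit is (-8)/(1) = -8.

-8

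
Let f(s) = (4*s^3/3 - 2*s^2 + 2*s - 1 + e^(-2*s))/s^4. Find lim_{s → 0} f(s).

Direct substitution gives 0/0.
Apply L'Hôpital: lim (4*s^2 - 4*s + 2 - 2*e^(-2*s))/(4*s^3), still 0/0.
Apply L'Hôpital: lim (8*s - 4 + 4*e^(-2*s))/(12*s^2), still 0/0.
Apply L'Hôpital: lim (8 - 8*e^(-2*s))/(24*s), still 0/0.
After 4 applications of L'Hôpital's rule the quotient is (16*e^(-2*s))/(24); substituting s = 0 gives 2/3.

2/3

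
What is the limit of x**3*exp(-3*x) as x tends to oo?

Write as x^3/e^{3x}, an ∞/∞ form.
Exponential growth dominates any polynomial, so repeated L'Hôpital (or the standard result) gives 0.

0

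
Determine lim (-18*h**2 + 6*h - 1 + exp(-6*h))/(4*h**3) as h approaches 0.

-9

Direct substitution gives 0/0.
Apply L'Hôpital: lim (-36*h + 6 - 6*e^(-6*h))/(12*h^2), still 0/0.
Apply L'Hôpital: lim (-36 + 36*e^(-6*h))/(24*h), still 0/0.
After 3 applications of L'Hôpital's rule the quotient is (-216*e^(-6*h))/(24); substituting h = 0 gives -9.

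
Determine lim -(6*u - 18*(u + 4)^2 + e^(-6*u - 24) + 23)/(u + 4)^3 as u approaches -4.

36

Direct substitution gives 0/0.
Apply L'Hôpital: lim (-36*u - 6*e^(-6*u - 24) - 138)/(-3*(u + 4)^2), still 0/0.
Apply L'Hôpital: lim (36*e^(-6*u - 24) - 36)/(-6*u - 24), still 0/0.
After 3 applications of L'Hôpital's rule the quotient is (-216*e^(-6*u - 24))/(-6); substituting u = -4 gives 36.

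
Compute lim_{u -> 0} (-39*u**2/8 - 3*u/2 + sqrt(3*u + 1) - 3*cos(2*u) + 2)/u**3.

27/16

Substitution gives 0/0; apply L'Hôpital's rule 3 times.
After differentiating numerator and denominator 3 times the quotient is (-24*sin(2*u) + 81/(8*(3*u + 1)^(5/2)))/(6); at u = 0 this is 27/16.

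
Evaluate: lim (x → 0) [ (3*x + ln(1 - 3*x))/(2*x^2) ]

-9/4

Direct substitution gives 0/0.
Apply L'Hôpital: lim (3 - 3/(1 - 3*x))/(4*x), still 0/0.
After 2 applications of L'Hôpital's rule the quotient is (-9/(1 - 3*x)^2)/(4); substituting x = 0 gives -9/4.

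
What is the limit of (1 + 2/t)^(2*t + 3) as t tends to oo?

The base → 1 and the exponent → ∞: a 1^∞ form.
Take logarithms: (2t + 3)·ln(1 + 2/t). Since ln(1+u) ~ u for small u, this behaves like (2t)·(2/t) → 4.
So the limit is e^(4).

e^(4)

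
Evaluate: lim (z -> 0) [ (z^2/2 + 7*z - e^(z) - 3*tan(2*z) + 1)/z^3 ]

Substitution gives 0/0 (the numerator vanishes to order 3).
Expand each term to order z^3: the coefficient of z^3 in −e^(z) is -1/6 and in -3·tan(2z) is -8.
Lower-order terms cancel with the polynomial part, so the numerator is (-49/6)·z^3 + o(z^3), and the limit is (-49/6)/(1) = -49/6.

-49/6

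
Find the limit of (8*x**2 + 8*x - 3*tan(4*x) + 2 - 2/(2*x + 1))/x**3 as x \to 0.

Substitution gives 0/0; apply L'Hôpital's rule 3 times.
After differentiating numerator and denominator 3 times the quotient is (-768*tan(4*x)^2/cos(4*x)^2 - 384/cos(4*x)^4 + 96/(2*x + 1)^4)/(6); at x = 0 this is -48.

-48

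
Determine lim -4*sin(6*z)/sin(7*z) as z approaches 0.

-24/7

Substitution gives 0/0.
Divide numerator and denominator by z: sin(6z)/z → 6 and sin(7z)/z → 7, so the limit is -4·6/7 = -24/7.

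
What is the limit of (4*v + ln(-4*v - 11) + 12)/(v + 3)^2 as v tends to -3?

-8

Direct substitution gives 0/0.
Apply L'Hôpital: lim (4 - 4/(-4*v - 11))/(2*v + 6), still 0/0.
After 2 applications of L'Hôpital's rule the quotient is (-16/(-4*v - 11)^2)/(2); substituting v = -3 gives -8.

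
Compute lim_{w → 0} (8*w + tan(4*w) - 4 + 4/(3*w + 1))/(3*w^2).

12

Substitution gives 0/0; apply L'Hôpital's rule 2 times.
After differentiating numerator and denominator 2 times the quotient is (32*tan(4*w)/cos(4*w)^2 + 72/(3*w + 1)^3)/(6); at w = 0 this is 12.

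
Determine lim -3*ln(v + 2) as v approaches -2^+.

As v → -2⁺, v + 2 → 0⁺ and ln(v + 2) → −∞.
Multiplying by -3 gives ∞.

∞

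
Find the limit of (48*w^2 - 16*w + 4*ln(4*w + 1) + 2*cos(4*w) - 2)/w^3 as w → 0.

256/3

Substitution gives 0/0 (the numerator vanishes to order 3).
Expand each term to order w^3: the coefficient of w^3 in 4·ln(1 + 4w) is 256/3 and in 2·cos(4w) is 0.
Lower-order terms cancel with the polynomial part, so the numerator is (256/3)·w^3 + o(w^3), and the limit is (256/3)/(1) = 256/3.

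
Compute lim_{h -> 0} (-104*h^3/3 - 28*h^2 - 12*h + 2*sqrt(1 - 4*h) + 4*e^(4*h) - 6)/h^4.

Substitution gives 0/0 (the numerator vanishes to order 4).
Expand each term to order h^4: the coefficient of h^4 in 4·e^(4h) is 128/3 and in 2·√(1 - 4h) is -20.
Lower-order terms cancel with the polynomial part, so the numerator is (68/3)·h^4 + o(h^4), and the limit is (68/3)/(1) = 68/3.

68/3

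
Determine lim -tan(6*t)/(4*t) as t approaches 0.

-3/2

Substitution gives 0/0.
Since tan(u)/u → 1 as u → 0, tan(6t)/(6t) → 1 and the limit is 6/(-4) = -3/2.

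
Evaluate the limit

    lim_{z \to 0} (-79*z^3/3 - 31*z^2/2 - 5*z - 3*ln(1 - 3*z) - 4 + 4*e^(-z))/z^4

731/12

Substitution gives 0/0; apply L'Hôpital's rule 4 times.
After differentiating numerator and denominator 4 times the quotient is (4*e^(-z) + 1458/(3*z - 1)^4)/(24); at z = 0 this is 731/12.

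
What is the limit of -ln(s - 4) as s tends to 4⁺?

As s → 4⁺, s - 4 → 0⁺ and ln(s - 4) → −∞.
Multiplying by -1 gives ∞.

∞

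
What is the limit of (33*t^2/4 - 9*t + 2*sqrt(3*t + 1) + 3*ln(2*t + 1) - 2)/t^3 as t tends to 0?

Substitution gives 0/0 (the numerator vanishes to order 3).
Expand each term to order t^3: the coefficient of t^3 in 2·√(1 + 3t) is 27/8 and in 3·ln(1 + 2t) is 8.
Lower-order terms cancel with the polynomial part, so the numerator is (91/8)·t^3 + o(t^3), and the limit is (91/8)/(1) = 91/8.

91/8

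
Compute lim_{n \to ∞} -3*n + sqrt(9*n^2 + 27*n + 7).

An ∞ − ∞ form. Rationalising with the conjugate, the difference becomes (27n + 7) / (√(9*n^2 + 27*n + 7) + 3n).
For large n the denominator behaves like 2·3n, so the quotient tends to 27/6 = 9/2.

9/2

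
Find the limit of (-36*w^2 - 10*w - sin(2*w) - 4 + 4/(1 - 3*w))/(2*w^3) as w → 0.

Substitution gives 0/0 (the numerator vanishes to order 3).
Expand each term to order w^3: the coefficient of w^3 in −sin(2w) is 4/3 and in 4·1/(1 - 3w) is 108.
Lower-order terms cancel with the polynomial part, so the numerator is (328/3)·w^3 + o(w^3), and the limit is (328/3)/(2) = 164/3.

164/3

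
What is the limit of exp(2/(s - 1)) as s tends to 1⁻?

As s → 1⁻, 2/(s - 1) → −∞, so e^(2/(s - 1)) → 0.

0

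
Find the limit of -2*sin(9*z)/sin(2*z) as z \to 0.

Substitution gives 0/0.
Divide numerator and denominator by z: sin(9z)/z → 9 and sin(2z)/z → 2, so the limit is -2·9/2 = -9.

-9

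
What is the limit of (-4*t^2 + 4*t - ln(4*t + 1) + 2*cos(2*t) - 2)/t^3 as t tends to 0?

Substitution gives 0/0 (the numerator vanishes to order 3).
Expand each term to order t^3: the coefficient of t^3 in 2·cos(2t) is 0 and in −ln(1 + 4t) is -64/3.
Lower-order terms cancel with the polynomial part, so the numerator is (-64/3)·t^3 + o(t^3), and the limit is (-64/3)/(1) = -64/3.

-64/3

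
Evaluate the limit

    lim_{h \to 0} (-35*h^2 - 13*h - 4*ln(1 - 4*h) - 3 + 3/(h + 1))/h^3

247/3

Substitution gives 0/0; apply L'Hôpital's rule 3 times.
After differentiating numerator and denominator 3 times the quotient is (-512/(4*h - 1)^3 - 18/(h + 1)^4)/(6); at h = 0 this is 247/3.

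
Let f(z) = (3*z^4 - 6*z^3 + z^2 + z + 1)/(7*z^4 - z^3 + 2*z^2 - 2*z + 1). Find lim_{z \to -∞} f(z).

Numerator and denominator both have degree 4.
Dividing every term by z^4, all lower-order terms vanish and the limit is the ratio of leading coefficients, 3/(7) = 3/7.

3/7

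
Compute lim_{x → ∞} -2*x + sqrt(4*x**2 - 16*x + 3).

-4

This has the form ∞ − ∞. Multiply and divide by the conjugate √(4*x^2 - 16*x + 3) + 2x.
That gives (-16x + 3) / (√(4*x^2 - 16*x + 3) + 2x).
Divide numerator and denominator by x: the limit is -16/(2·2) = -4.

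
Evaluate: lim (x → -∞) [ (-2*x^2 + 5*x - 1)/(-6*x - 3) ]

The numerator has higher degree (2 > 1); the quotient behaves like (-2/(-6))·x^1 for large |x|.
As x → −∞ this diverges to -∞.

-∞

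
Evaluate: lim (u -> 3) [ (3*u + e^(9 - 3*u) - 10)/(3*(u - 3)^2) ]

3/2

Direct substitution gives 0/0.
Apply L'Hôpital: lim (3 - 3*e^(9 - 3*u))/(6*u - 18), still 0/0.
After 2 applications of L'Hôpital's rule the quotient is (9*e^(9 - 3*u))/(6); substituting u = 3 gives 3/2.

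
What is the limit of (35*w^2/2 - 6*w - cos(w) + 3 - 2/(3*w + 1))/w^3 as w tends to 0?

Substitution gives 0/0 (the numerator vanishes to order 3).
Expand each term to order w^3: the coefficient of w^3 in −cos(w) is 0 and in -2·1/(1 + 3w) is 54.
Lower-order terms cancel with the polynomial part, so the numerator is (54)·w^3 + o(w^3), and the limit is (54)/(1) = 54.

54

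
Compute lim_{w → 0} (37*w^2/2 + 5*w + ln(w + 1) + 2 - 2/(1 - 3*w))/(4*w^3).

-161/12

Substitution gives 0/0; apply L'Hôpital's rule 3 times.
After differentiating numerator and denominator 3 times the quotient is (-324/(3*w - 1)^4 + 2/(w + 1)^3)/(24); at w = 0 this is -161/12.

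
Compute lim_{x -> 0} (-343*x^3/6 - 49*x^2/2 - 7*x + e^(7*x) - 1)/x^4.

Direct substitution gives 0/0.
Apply L'Hôpital: lim (-343*x^2/2 - 49*x + 7*e^(7*x) - 7)/(4*x^3), still 0/0.
Apply L'Hôpital: lim (-343*x + 49*e^(7*x) - 49)/(12*x^2), still 0/0.
Apply L'Hôpital: lim (343*e^(7*x) - 343)/(24*x), still 0/0.
After 4 applications of L'Hôpital's rule the quotient is (2401*e^(7*x))/(24); substituting x = 0 gives 2401/24.

2401/24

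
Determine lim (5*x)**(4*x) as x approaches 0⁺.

1

Base → 0⁺ and exponent → 0⁺: a 0^0 form.
Take logs: 4x·ln(5x). This is 0·(−∞); rewriting as ln(5x)/(1/(4x)) and applying L'Hôpital gives 0.
Hence the limit is e^0 = 1.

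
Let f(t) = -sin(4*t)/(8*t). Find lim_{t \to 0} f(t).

Substitution gives 0/0.
Write it as (4/(-8))·sin(4t)/(4t); since sin(u)/u → 1, the limit is -1/2.

-1/2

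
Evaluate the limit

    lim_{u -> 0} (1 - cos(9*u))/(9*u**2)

9/2

Substitution gives 0/0.
Use (1 − cos θ)/θ² → 1/2 with θ = 9u: the limit is 9²/(2·9) = 9/2.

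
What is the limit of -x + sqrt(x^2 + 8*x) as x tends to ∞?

4

This has the form ∞ − ∞. Multiply and divide by the conjugate √(x^2 + 8*x) + x.
That gives (8x) / (√(x^2 + 8*x) + x).
Divide numerator and denominator by x: the limit is 8/(2·1) = 4.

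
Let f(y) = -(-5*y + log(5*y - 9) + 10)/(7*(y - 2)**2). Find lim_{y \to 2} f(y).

Direct substitution gives 0/0.
Apply L'Hôpital: lim (-5 + 5/(5*y - 9))/(28 - 14*y), still 0/0.
After 2 applications of L'Hôpital's rule the quotient is (-25/(5*y - 9)^2)/(-14); substituting y = 2 gives 25/14.

25/14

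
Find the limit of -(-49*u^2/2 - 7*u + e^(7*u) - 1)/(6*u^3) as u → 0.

Direct substitution gives 0/0.
Apply L'Hôpital: lim (-49*u + 7*e^(7*u) - 7)/(-18*u^2), still 0/0.
Apply L'Hôpital: lim (49*e^(7*u) - 49)/(-36*u), still 0/0.
After 3 applications of L'Hôpital's rule the quotient is (343*e^(7*u))/(-36); substituting u = 0 gives -343/36.

-343/36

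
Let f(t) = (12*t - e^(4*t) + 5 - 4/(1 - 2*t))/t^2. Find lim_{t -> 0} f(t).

Substitution gives 0/0 (the numerator vanishes to order 2).
Expand each term to order t^2: the coefficient of t^2 in −e^(4t) is -8 and in -4·1/(1 - 2t) is -16.
Lower-order terms cancel with the polynomial part, so the numerator is (-24)·t^2 + o(t^2), and the limit is (-24)/(1) = -24.

-24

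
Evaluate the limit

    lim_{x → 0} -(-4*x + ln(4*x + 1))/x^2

8

Direct substitution gives 0/0.
Apply L'Hôpital: lim (-4 + 4/(4*x + 1))/(-2*x), still 0/0.
After 2 applications of L'Hôpital's rule the quotient is (-16/(4*x + 1)^2)/(-2); substituting x = 0 gives 8.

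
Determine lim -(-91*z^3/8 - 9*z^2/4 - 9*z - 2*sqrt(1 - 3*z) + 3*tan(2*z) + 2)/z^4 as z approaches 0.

-405/64

Substitution gives 0/0 (the numerator vanishes to order 4).
Expand each term to order z^4: the coefficient of z^4 in -2·√(1 - 3z) is 405/64 and in 3·tan(2z) is 0.
Lower-order terms cancel with the polynomial part, so the numerator is (405/64)·z^4 + o(z^4), and the limit is (405/64)/(-1) = -405/64.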